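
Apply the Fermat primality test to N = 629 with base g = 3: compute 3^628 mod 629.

625

3^1 ≡ 3 (mod 629)
3^2 ≡ 3^2 = 9 ≡ 9 (mod 629)
3^4 ≡ 9^2 = 81 ≡ 81 (mod 629)
3^8 ≡ 81^2 = 6561 ≡ 271 (mod 629)
3^16 ≡ 271^2 = 73441 ≡ 477 (mod 629)
3^32 ≡ 477^2 = 227529 ≡ 460 (mod 629)
3^64 ≡ 460^2 = 211600 ≡ 256 (mod 629)
3^128 ≡ 256^2 = 65536 ≡ 120 (mod 629)
3^256 ≡ 120^2 = 14400 ≡ 562 (mod 629)
3^512 ≡ 562^2 = 315844 ≡ 86 (mod 629)
628 = 512 + 64 + 32 + 16 + 4 in binary powers of 2.
So 3^628 ≡ 86 · 256 · 460 · 477 · 81 ≡ 625 (mod 629).
Since 625 ≠ 1, base 3 is a Fermat witness: 629 is composite.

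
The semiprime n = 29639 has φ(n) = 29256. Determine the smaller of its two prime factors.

107

φ(n) = (p−1)(q−1) = n − (p+q) + 1, so p + q = 29639 − 29256 + 1 = 384.
p and q are the roots of t² − 384t + 29639 = 0.
Discriminant: 384² − 4·29639 = 147456 − 118556 = 28900; √28900 = 170.
q = (384 − 170)/2 = 107, p = (384 + 170)/2 = 277.
Check: 107 · 277 = 29639.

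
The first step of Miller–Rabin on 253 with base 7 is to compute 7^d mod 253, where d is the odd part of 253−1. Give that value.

57

253 − 1 = 252 = 2^2 · 63, so d = 63.
7^1 ≡ 7 (mod 253)
7^2 ≡ 7^2 = 49 ≡ 49 (mod 253)
7^4 ≡ 49^2 = 2401 ≡ 124 (mod 253)
7^8 ≡ 124^2 = 15376 ≡ 196 (mod 253)
7^16 ≡ 196^2 = 38416 ≡ 213 (mod 253)
7^32 ≡ 213^2 = 45369 ≡ 82 (mod 253)
63 = 32 + 16 + 8 + 4 + 2 + 1 in binary powers of 2.
So 7^63 ≡ 82 · 213 · 196 · 124 · 49 · 7 ≡ 57 (mod 253).
Squaring chain: 57 → 213; never reaches −1, so base 7 is a Miller–Rabin witness that 253 is composite.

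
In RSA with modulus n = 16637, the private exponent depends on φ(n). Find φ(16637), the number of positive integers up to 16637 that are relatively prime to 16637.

16380

Factor: 16637 = 127 · 131.
φ(16637) = (127−1) · (131−1) = 126 · 130 = 16380.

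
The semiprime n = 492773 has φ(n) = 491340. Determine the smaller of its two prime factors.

571

φ(n) = (p−1)(q−1) = n − (p+q) + 1, so p + q = 492773 − 491340 + 1 = 1434.
p and q are the roots of t² − 1434t + 492773 = 0.
Discriminant: 1434² − 4·492773 = 2056356 − 1971092 = 85264; √85264 = 292.
q = (1434 − 292)/2 = 571, p = (1434 + 292)/2 = 863.
Check: 571 · 863 = 492773.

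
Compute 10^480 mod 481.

10^1 ≡ 10 (mod 481)
10^2 ≡ 10^2 = 100 ≡ 100 (mod 481)
10^4 ≡ 100^2 = 10000 ≡ 380 (mod 481)
10^8 ≡ 380^2 = 144400 ≡ 100 (mod 481)
10^16 ≡ 100^2 = 10000 ≡ 380 (mod 481)
10^32 ≡ 380^2 = 144400 ≡ 100 (mod 481)
10^64 ≡ 100^2 = 10000 ≡ 380 (mod 481)
10^128 ≡ 380^2 = 144400 ≡ 100 (mod 481)
10^256 ≡ 100^2 = 10000 ≡ 380 (mod 481)
480 = 256 + 128 + 64 + 32 in binary powers of 2.
So 10^480 ≡ 380 · 100 · 380 · 100 ≡ 1 (mod 481).
Since the result is 1, base 10 gives no evidence that 481 is composite.

1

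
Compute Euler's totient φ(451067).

Factor: 451067 = 37 · 73 · 167.
φ(451067) = (37−1) · (73−1) · (167−1) = 36 · 72 · 166 = 430272.

430272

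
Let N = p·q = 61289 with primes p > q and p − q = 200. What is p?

367

Since p = q + 200, we have 61289 = q(q + 200), so q² + 200q − 61289 = 0.
Discriminant: 200² + 4·61289 = 40000 + 245156 = 285156; √285156 = 534.
q = (−200 + 534)/2 = 167, and p = q + 200 = 367.
Check: 167 · 367 = 61289.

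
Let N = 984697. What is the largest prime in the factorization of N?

73

984697 = 7 · 140671
140671 = 41 · 3431
3431 = 47 · 73
73 is prime.
So 984697 = 7 · 41 · 47 · 73; the largest prime factor is 73.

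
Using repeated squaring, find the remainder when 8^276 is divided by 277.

1

8^1 ≡ 8 (mod 277)
8^2 ≡ 8^2 = 64 ≡ 64 (mod 277)
8^4 ≡ 64^2 = 4096 ≡ 218 (mod 277)
8^8 ≡ 218^2 = 47524 ≡ 157 (mod 277)
8^16 ≡ 157^2 = 24649 ≡ 273 (mod 277)
8^32 ≡ 273^2 = 74529 ≡ 16 (mod 277)
8^64 ≡ 16^2 = 256 ≡ 256 (mod 277)
8^128 ≡ 256^2 = 65536 ≡ 164 (mod 277)
8^256 ≡ 164^2 = 26896 ≡ 27 (mod 277)
276 = 256 + 16 + 4 in binary powers of 2.
So 8^276 ≡ 27 · 273 · 218 ≡ 1 (mod 277).
Since the result is 1, base 8 gives no evidence that 277 is composite.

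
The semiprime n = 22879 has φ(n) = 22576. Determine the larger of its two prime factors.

φ(n) = (p−1)(q−1) = n − (p+q) + 1, so p + q = 22879 − 22576 + 1 = 304.
p and q are the roots of t² − 304t + 22879 = 0.
Discriminant: 304² − 4·22879 = 92416 − 91516 = 900; √900 = 30.
q = (304 − 30)/2 = 137, p = (304 + 30)/2 = 167.
Check: 137 · 167 = 22879.

167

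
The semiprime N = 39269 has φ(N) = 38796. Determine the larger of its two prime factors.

φ(n) = (p−1)(q−1) = n − (p+q) + 1, so p + q = 39269 − 38796 + 1 = 474.
p and q are the roots of t² − 474t + 39269 = 0.
Discriminant: 474² − 4·39269 = 224676 − 157076 = 67600; √67600 = 260.
q = (474 − 260)/2 = 107, p = (474 + 260)/2 = 367.
Check: 107 · 367 = 39269.

367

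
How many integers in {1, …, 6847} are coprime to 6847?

6640

Factor: 6847 = 41 · 167.
φ(6847) = (41−1) · (167−1) = 40 · 166 = 6640.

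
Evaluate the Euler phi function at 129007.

120120

Factor: 129007 = 23 · 71 · 79.
φ(129007) = (23−1) · (71−1) · (79−1) = 22 · 70 · 78 = 120120.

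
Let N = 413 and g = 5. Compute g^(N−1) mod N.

226

5^1 ≡ 5 (mod 413)
5^2 ≡ 5^2 = 25 ≡ 25 (mod 413)
5^4 ≡ 25^2 = 625 ≡ 212 (mod 413)
5^8 ≡ 212^2 = 44944 ≡ 340 (mod 413)
5^16 ≡ 340^2 = 115600 ≡ 373 (mod 413)
5^32 ≡ 373^2 = 139129 ≡ 361 (mod 413)
5^64 ≡ 361^2 = 130321 ≡ 226 (mod 413)
5^128 ≡ 226^2 = 51076 ≡ 277 (mod 413)
5^256 ≡ 277^2 = 76729 ≡ 324 (mod 413)
412 = 256 + 128 + 16 + 8 + 4 in binary powers of 2.
So 5^412 ≡ 324 · 277 · 373 · 340 · 212 ≡ 226 (mod 413).
Since 226 ≠ 1, base 5 is a Fermat witness: 413 is composite.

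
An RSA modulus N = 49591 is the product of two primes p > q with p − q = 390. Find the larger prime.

Since p = q + 390, we have 49591 = q(q + 390), so q² + 390q − 49591 = 0.
Discriminant: 390² + 4·49591 = 152100 + 198364 = 350464; √350464 = 592.
q = (−390 + 592)/2 = 101, and p = q + 390 = 491.
Check: 101 · 491 = 49591.

491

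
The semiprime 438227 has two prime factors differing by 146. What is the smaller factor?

593

Since p = q + 146, we have 438227 = q(q + 146), so q² + 146q − 438227 = 0.
Discriminant: 146² + 4·438227 = 21316 + 1752908 = 1774224; √1774224 = 1332.
q = (−146 + 1332)/2 = 593, and p = q + 146 = 739.
Check: 593 · 739 = 438227.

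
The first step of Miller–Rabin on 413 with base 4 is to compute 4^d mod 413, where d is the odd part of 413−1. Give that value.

228

413 − 1 = 412 = 2^2 · 103, so d = 103.
4^1 ≡ 4 (mod 413)
4^2 ≡ 4^2 = 16 ≡ 16 (mod 413)
4^4 ≡ 16^2 = 256 ≡ 256 (mod 413)
4^8 ≡ 256^2 = 65536 ≡ 282 (mod 413)
4^16 ≡ 282^2 = 79524 ≡ 228 (mod 413)
4^32 ≡ 228^2 = 51984 ≡ 359 (mod 413)
4^64 ≡ 359^2 = 128881 ≡ 25 (mod 413)
103 = 64 + 32 + 4 + 2 + 1 in binary powers of 2.
So 4^103 ≡ 25 · 359 · 256 · 16 · 4 ≡ 228 (mod 413).
Squaring chain: 228 → 359; never reaches −1, so base 4 is a Miller–Rabin witness that 413 is composite.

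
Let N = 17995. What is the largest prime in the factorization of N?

61

17995 = 5 · 3599
3599 = 59 · 61
61 is prime.
So 17995 = 5 · 59 · 61; the largest prime factor is 61.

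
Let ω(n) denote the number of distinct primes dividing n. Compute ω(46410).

6

46410 = 2 · 23205
23205 = 3 · 7735
7735 = 5 · 1547
1547 = 7 · 221
221 = 13 · 17
46410 = 2 · 3 · 5 · 7 · 13 · 17, which has 6 distinct prime factors.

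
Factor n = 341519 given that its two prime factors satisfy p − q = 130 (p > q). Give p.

653

Since p = q + 130, we have 341519 = q(q + 130), so q² + 130q − 341519 = 0.
Discriminant: 130² + 4·341519 = 16900 + 1366076 = 1382976; √1382976 = 1176.
q = (−130 + 1176)/2 = 523, and p = q + 130 = 653.
Check: 523 · 653 = 341519.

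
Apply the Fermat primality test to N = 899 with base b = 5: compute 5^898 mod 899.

5^1 ≡ 5 (mod 899)
5^2 ≡ 5^2 = 25 ≡ 25 (mod 899)
5^4 ≡ 25^2 = 625 ≡ 625 (mod 899)
5^8 ≡ 625^2 = 390625 ≡ 459 (mod 899)
5^16 ≡ 459^2 = 210681 ≡ 315 (mod 899)
5^32 ≡ 315^2 = 99225 ≡ 335 (mod 899)
5^64 ≡ 335^2 = 112225 ≡ 749 (mod 899)
5^128 ≡ 749^2 = 561001 ≡ 25 (mod 899)
5^256 ≡ 25^2 = 625 ≡ 625 (mod 899)
5^512 ≡ 625^2 = 390625 ≡ 459 (mod 899)
898 = 512 + 256 + 128 + 2 in binary powers of 2.
So 5^898 ≡ 459 · 625 · 25 · 25 ≡ 315 (mod 899).
Since 315 ≠ 1, base 5 is a Fermat witness: 899 is composite.

315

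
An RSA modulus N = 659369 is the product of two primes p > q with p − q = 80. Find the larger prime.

Since p = q + 80, we have 659369 = q(q + 80), so q² + 80q − 659369 = 0.
Discriminant: 80² + 4·659369 = 6400 + 2637476 = 2643876; √2643876 = 1626.
q = (−80 + 1626)/2 = 773, and p = q + 80 = 853.
Check: 773 · 853 = 659369.

853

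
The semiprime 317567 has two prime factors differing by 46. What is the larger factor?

587

Since p = q + 46, we have 317567 = q(q + 46), so q² + 46q − 317567 = 0.
Discriminant: 46² + 4·317567 = 2116 + 1270268 = 1272384; √1272384 = 1128.
q = (−46 + 1128)/2 = 541, and p = q + 46 = 587.
Check: 541 · 587 = 317567.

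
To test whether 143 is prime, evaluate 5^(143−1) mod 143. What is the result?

5^1 ≡ 5 (mod 143)
5^2 ≡ 5^2 = 25 ≡ 25 (mod 143)
5^4 ≡ 25^2 = 625 ≡ 53 (mod 143)
5^8 ≡ 53^2 = 2809 ≡ 92 (mod 143)
5^16 ≡ 92^2 = 8464 ≡ 27 (mod 143)
5^32 ≡ 27^2 = 729 ≡ 14 (mod 143)
5^64 ≡ 14^2 = 196 ≡ 53 (mod 143)
5^128 ≡ 53^2 = 2809 ≡ 92 (mod 143)
142 = 128 + 8 + 4 + 2 in binary powers of 2.
So 5^142 ≡ 92 · 92 · 53 · 25 ≡ 25 (mod 143).
Since 25 ≠ 1, base 5 is a Fermat witness: 143 is composite.

25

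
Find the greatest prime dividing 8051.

97

8051 = 83 · 97
97 is prime.
So 8051 = 83 · 97; the largest prime factor is 97.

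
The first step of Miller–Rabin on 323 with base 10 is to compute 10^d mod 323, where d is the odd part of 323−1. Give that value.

323 − 1 = 322 = 2^1 · 161, so d = 161.
10^1 ≡ 10 (mod 323)
10^2 ≡ 10^2 = 100 ≡ 100 (mod 323)
10^4 ≡ 100^2 = 10000 ≡ 310 (mod 323)
10^8 ≡ 310^2 = 96100 ≡ 169 (mod 323)
10^16 ≡ 169^2 = 28561 ≡ 137 (mod 323)
10^32 ≡ 137^2 = 18769 ≡ 35 (mod 323)
10^64 ≡ 35^2 = 1225 ≡ 256 (mod 323)
10^128 ≡ 256^2 = 65536 ≡ 290 (mod 323)
161 = 128 + 32 + 1 in binary powers of 2.
So 10^161 ≡ 290 · 35 · 10 ≡ 78 (mod 323).
Squaring chain: 78; never reaches −1, so base 10 is a Miller–Rabin witness that 323 is composite.

78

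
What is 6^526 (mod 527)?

6^1 ≡ 6 (mod 527)
6^2 ≡ 6^2 = 36 ≡ 36 (mod 527)
6^4 ≡ 36^2 = 1296 ≡ 242 (mod 527)
6^8 ≡ 242^2 = 58564 ≡ 67 (mod 527)
6^16 ≡ 67^2 = 4489 ≡ 273 (mod 527)
6^32 ≡ 273^2 = 74529 ≡ 222 (mod 527)
6^64 ≡ 222^2 = 49284 ≡ 273 (mod 527)
6^128 ≡ 273^2 = 74529 ≡ 222 (mod 527)
6^256 ≡ 222^2 = 49284 ≡ 273 (mod 527)
6^512 ≡ 273^2 = 74529 ≡ 222 (mod 527)
526 = 512 + 8 + 4 + 2 in binary powers of 2.
So 6^526 ≡ 222 · 67 · 242 · 36 ≡ 366 (mod 527).
Since 366 ≠ 1, base 6 is a Fermat witness: 527 is composite.

366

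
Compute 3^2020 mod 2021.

253

3^1 ≡ 3 (mod 2021)
3^2 ≡ 3^2 = 9 ≡ 9 (mod 2021)
3^4 ≡ 9^2 = 81 ≡ 81 (mod 2021)
3^8 ≡ 81^2 = 6561 ≡ 498 (mod 2021)
3^16 ≡ 498^2 = 248004 ≡ 1442 (mod 2021)
3^32 ≡ 1442^2 = 2079364 ≡ 1776 (mod 2021)
3^64 ≡ 1776^2 = 3154176 ≡ 1416 (mod 2021)
3^128 ≡ 1416^2 = 2005056 ≡ 224 (mod 2021)
3^256 ≡ 224^2 = 50176 ≡ 1672 (mod 2021)
3^512 ≡ 1672^2 = 2795584 ≡ 541 (mod 2021)
3^1024 ≡ 541^2 = 292681 ≡ 1657 (mod 2021)
2020 = 1024 + 512 + 256 + 128 + 64 + 32 + 4 in binary powers of 2.
So 3^2020 ≡ 1657 · 541 · 1672 · 224 · 1416 · 1776 · 81 ≡ 253 (mod 2021).
Since 253 ≠ 1, base 3 is a Fermat witness: 2021 is composite.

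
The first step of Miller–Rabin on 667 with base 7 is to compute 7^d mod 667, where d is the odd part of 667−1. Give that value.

667 − 1 = 666 = 2^1 · 333, so d = 333.
7^1 ≡ 7 (mod 667)
7^2 ≡ 7^2 = 49 ≡ 49 (mod 667)
7^4 ≡ 49^2 = 2401 ≡ 400 (mod 667)
7^8 ≡ 400^2 = 160000 ≡ 587 (mod 667)
7^16 ≡ 587^2 = 344569 ≡ 397 (mod 667)
7^32 ≡ 397^2 = 157609 ≡ 197 (mod 667)
7^64 ≡ 197^2 = 38809 ≡ 123 (mod 667)
7^128 ≡ 123^2 = 15129 ≡ 455 (mod 667)
7^256 ≡ 455^2 = 207025 ≡ 255 (mod 667)
333 = 256 + 64 + 8 + 4 + 1 in binary powers of 2.
So 7^333 ≡ 255 · 123 · 587 · 400 · 7 ≡ 458 (mod 667).
Squaring chain: 458; never reaches −1, so base 7 is a Miller–Rabin witness that 667 is composite.

458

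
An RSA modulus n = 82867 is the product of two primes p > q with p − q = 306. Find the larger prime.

Since p = q + 306, we have 82867 = q(q + 306), so q² + 306q − 82867 = 0.
Discriminant: 306² + 4·82867 = 93636 + 331468 = 425104; √425104 = 652.
q = (−306 + 652)/2 = 173, and p = q + 306 = 479.
Check: 173 · 479 = 82867.

479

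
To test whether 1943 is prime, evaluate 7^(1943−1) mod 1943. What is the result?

7^1 ≡ 7 (mod 1943)
7^2 ≡ 7^2 = 49 ≡ 49 (mod 1943)
7^4 ≡ 49^2 = 2401 ≡ 458 (mod 1943)
7^8 ≡ 458^2 = 209764 ≡ 1863 (mod 1943)
7^16 ≡ 1863^2 = 3470769 ≡ 571 (mod 1943)
7^32 ≡ 571^2 = 326041 ≡ 1560 (mod 1943)
7^64 ≡ 1560^2 = 2433600 ≡ 964 (mod 1943)
7^128 ≡ 964^2 = 929296 ≡ 542 (mod 1943)
7^256 ≡ 542^2 = 293764 ≡ 371 (mod 1943)
7^512 ≡ 371^2 = 137641 ≡ 1631 (mod 1943)
7^1024 ≡ 1631^2 = 2660161 ≡ 194 (mod 1943)
1942 = 1024 + 512 + 256 + 128 + 16 + 4 + 2 in binary powers of 2.
So 7^1942 ≡ 194 · 1631 · 371 · 542 · 571 · 458 · 49 ≡ 1387 (mod 1943).
Since 1387 ≠ 1, base 7 is a Fermat witness: 1943 is composite.

1387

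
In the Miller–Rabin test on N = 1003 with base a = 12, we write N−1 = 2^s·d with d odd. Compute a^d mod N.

139

1003 − 1 = 1002 = 2^1 · 501, so d = 501.
12^1 ≡ 12 (mod 1003)
12^2 ≡ 12^2 = 144 ≡ 144 (mod 1003)
12^4 ≡ 144^2 = 20736 ≡ 676 (mod 1003)
12^8 ≡ 676^2 = 456976 ≡ 611 (mod 1003)
12^16 ≡ 611^2 = 373321 ≡ 205 (mod 1003)
12^32 ≡ 205^2 = 42025 ≡ 902 (mod 1003)
12^64 ≡ 902^2 = 813604 ≡ 171 (mod 1003)
12^128 ≡ 171^2 = 29241 ≡ 154 (mod 1003)
12^256 ≡ 154^2 = 23716 ≡ 647 (mod 1003)
501 = 256 + 128 + 64 + 32 + 16 + 4 + 1 in binary powers of 2.
So 12^501 ≡ 647 · 154 · 171 · 902 · 205 · 676 · 12 ≡ 139 (mod 1003).
Squaring chain: 139; never reaches −1, so base 12 is a Miller–Rabin witness that 1003 is composite.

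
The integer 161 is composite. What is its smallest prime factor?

7

161 is odd.
Digit sum 8, not divisible by 3.
Ends in 1: not divisible by 5.
7: 161 = 7·23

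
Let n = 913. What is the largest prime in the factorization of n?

913 = 11 · 83
83 is prime.
So 913 = 11 · 83; the largest prime factor is 83.

83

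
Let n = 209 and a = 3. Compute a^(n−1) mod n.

3^1 ≡ 3 (mod 209)
3^2 ≡ 3^2 = 9 ≡ 9 (mod 209)
3^4 ≡ 9^2 = 81 ≡ 81 (mod 209)
3^8 ≡ 81^2 = 6561 ≡ 82 (mod 209)
3^16 ≡ 82^2 = 6724 ≡ 36 (mod 209)
3^32 ≡ 36^2 = 1296 ≡ 42 (mod 209)
3^64 ≡ 42^2 = 1764 ≡ 92 (mod 209)
3^128 ≡ 92^2 = 8464 ≡ 104 (mod 209)
208 = 128 + 64 + 16 in binary powers of 2.
So 3^208 ≡ 104 · 92 · 36 ≡ 16 (mod 209).
Since 16 ≠ 1, base 3 is a Fermat witness: 209 is composite.

16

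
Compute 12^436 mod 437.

12^1 ≡ 12 (mod 437)
12^2 ≡ 12^2 = 144 ≡ 144 (mod 437)
12^4 ≡ 144^2 = 20736 ≡ 197 (mod 437)
12^8 ≡ 197^2 = 38809 ≡ 353 (mod 437)
12^16 ≡ 353^2 = 124609 ≡ 64 (mod 437)
12^32 ≡ 64^2 = 4096 ≡ 163 (mod 437)
12^64 ≡ 163^2 = 26569 ≡ 349 (mod 437)
12^128 ≡ 349^2 = 121801 ≡ 315 (mod 437)
12^256 ≡ 315^2 = 99225 ≡ 26 (mod 437)
436 = 256 + 128 + 32 + 16 + 4 in binary powers of 2.
So 12^436 ≡ 26 · 315 · 163 · 64 · 197 ≡ 292 (mod 437).
Since 292 ≠ 1, base 12 is a Fermat witness: 437 is composite.

292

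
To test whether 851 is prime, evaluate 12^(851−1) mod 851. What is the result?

164

12^1 ≡ 12 (mod 851)
12^2 ≡ 12^2 = 144 ≡ 144 (mod 851)
12^4 ≡ 144^2 = 20736 ≡ 312 (mod 851)
12^8 ≡ 312^2 = 97344 ≡ 330 (mod 851)
12^16 ≡ 330^2 = 108900 ≡ 823 (mod 851)
12^32 ≡ 823^2 = 677329 ≡ 784 (mod 851)
12^64 ≡ 784^2 = 614656 ≡ 234 (mod 851)
12^128 ≡ 234^2 = 54756 ≡ 292 (mod 851)
12^256 ≡ 292^2 = 85264 ≡ 164 (mod 851)
12^512 ≡ 164^2 = 26896 ≡ 515 (mod 851)
850 = 512 + 256 + 64 + 16 + 2 in binary powers of 2.
So 12^850 ≡ 515 · 164 · 234 · 823 · 144 ≡ 164 (mod 851).
Since 164 ≠ 1, base 12 is a Fermat witness: 851 is composite.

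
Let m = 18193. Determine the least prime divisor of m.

7

18193 is odd.
Digit sum 22, not divisible by 3.
Ends in 3: not divisible by 5.
7: 18193 = 7·2599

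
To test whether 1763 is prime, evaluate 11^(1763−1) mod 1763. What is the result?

1392

11^1 ≡ 11 (mod 1763)
11^2 ≡ 11^2 = 121 ≡ 121 (mod 1763)
11^4 ≡ 121^2 = 14641 ≡ 537 (mod 1763)
11^8 ≡ 537^2 = 288369 ≡ 1000 (mod 1763)
11^16 ≡ 1000^2 = 1000000 ≡ 379 (mod 1763)
11^32 ≡ 379^2 = 143641 ≡ 838 (mod 1763)
11^64 ≡ 838^2 = 702244 ≡ 570 (mod 1763)
11^128 ≡ 570^2 = 324900 ≡ 508 (mod 1763)
11^256 ≡ 508^2 = 258064 ≡ 666 (mod 1763)
11^512 ≡ 666^2 = 443556 ≡ 1043 (mod 1763)
11^1024 ≡ 1043^2 = 1087849 ≡ 78 (mod 1763)
1762 = 1024 + 512 + 128 + 64 + 32 + 2 in binary powers of 2.
So 11^1762 ≡ 78 · 1043 · 508 · 570 · 838 · 121 ≡ 1392 (mod 1763).
Since 1392 ≠ 1, base 11 is a Fermat witness: 1763 is composite.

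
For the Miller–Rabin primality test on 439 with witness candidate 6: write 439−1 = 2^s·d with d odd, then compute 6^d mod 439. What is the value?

439 − 1 = 438 = 2^1 · 219, so d = 219.
6^1 ≡ 6 (mod 439)
6^2 ≡ 6^2 = 36 ≡ 36 (mod 439)
6^4 ≡ 36^2 = 1296 ≡ 418 (mod 439)
6^8 ≡ 418^2 = 174724 ≡ 2 (mod 439)
6^16 ≡ 2^2 = 4 ≡ 4 (mod 439)
6^32 ≡ 4^2 = 16 ≡ 16 (mod 439)
6^64 ≡ 16^2 = 256 ≡ 256 (mod 439)
6^128 ≡ 256^2 = 65536 ≡ 125 (mod 439)
219 = 128 + 64 + 16 + 8 + 2 + 1 in binary powers of 2.
So 6^219 ≡ 125 · 256 · 4 · 2 · 36 · 6 ≡ 438 (mod 439).
Since 6^d ≡ 438 (mod 439), base 6 does not prove 439 composite.

438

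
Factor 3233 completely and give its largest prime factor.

61

3233 = 53 · 61
61 is prime.
So 3233 = 53 · 61; the largest prime factor is 61.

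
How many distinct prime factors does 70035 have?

5

70035 = 3 · 23345
23345 = 5 · 4669
4669 = 7 · 667
667 = 23 · 29
70035 = 3 · 5 · 7 · 23 · 29, which has 5 distinct prime factors.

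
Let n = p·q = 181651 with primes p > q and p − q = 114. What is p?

Since p = q + 114, we have 181651 = q(q + 114), so q² + 114q − 181651 = 0.
Discriminant: 114² + 4·181651 = 12996 + 726604 = 739600; √739600 = 860.
q = (−114 + 860)/2 = 373, and p = q + 114 = 487.
Check: 373 · 487 = 181651.

487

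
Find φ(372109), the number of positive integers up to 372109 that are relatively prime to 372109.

354816

Factor: 372109 = 37 · 89 · 113.
φ(372109) = (37−1) · (89−1) · (113−1) = 36 · 88 · 112 = 354816.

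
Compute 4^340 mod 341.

4^1 ≡ 4 (mod 341)
4^2 ≡ 4^2 = 16 ≡ 16 (mod 341)
4^4 ≡ 16^2 = 256 ≡ 256 (mod 341)
4^8 ≡ 256^2 = 65536 ≡ 64 (mod 341)
4^16 ≡ 64^2 = 4096 ≡ 4 (mod 341)
4^32 ≡ 4^2 = 16 ≡ 16 (mod 341)
4^64 ≡ 16^2 = 256 ≡ 256 (mod 341)
4^128 ≡ 256^2 = 65536 ≡ 64 (mod 341)
4^256 ≡ 64^2 = 4096 ≡ 4 (mod 341)
340 = 256 + 64 + 16 + 4 in binary powers of 2.
So 4^340 ≡ 4 · 256 · 4 · 256 ≡ 1 (mod 341).
Since the result is 1, base 4 gives no evidence that 341 is composite.

1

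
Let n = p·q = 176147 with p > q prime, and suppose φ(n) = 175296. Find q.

353

φ(n) = (p−1)(q−1) = n − (p+q) + 1, so p + q = 176147 − 175296 + 1 = 852.
p and q are the roots of t² − 852t + 176147 = 0.
Discriminant: 852² − 4·176147 = 725904 − 704588 = 21316; √21316 = 146.
q = (852 − 146)/2 = 353, p = (852 + 146)/2 = 499.
Check: 353 · 499 = 176147.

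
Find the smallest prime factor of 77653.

77653 is odd.
Digit sum 28, not divisible by 3.
Ends in 3: not divisible by 5.
7: 77653 = 7·11093 + 2
11: 77653 = 11·7059 + 4
13: 77653 = 13·5973 + 4
17: 77653 = 17·4567 + 14
19: 77653 = 19·4087

19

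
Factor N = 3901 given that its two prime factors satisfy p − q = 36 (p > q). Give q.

Since p = q + 36, we have 3901 = q(q + 36), so q² + 36q − 3901 = 0.
Discriminant: 36² + 4·3901 = 1296 + 15604 = 16900; √16900 = 130.
q = (−36 + 130)/2 = 47, and p = q + 36 = 83.
Check: 47 · 83 = 3901.

47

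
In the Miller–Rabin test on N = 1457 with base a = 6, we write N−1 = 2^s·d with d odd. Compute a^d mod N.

1277

1457 − 1 = 1456 = 2^4 · 91, so d = 91.
6^1 ≡ 6 (mod 1457)
6^2 ≡ 6^2 = 36 ≡ 36 (mod 1457)
6^4 ≡ 36^2 = 1296 ≡ 1296 (mod 1457)
6^8 ≡ 1296^2 = 1679616 ≡ 1152 (mod 1457)
6^16 ≡ 1152^2 = 1327104 ≡ 1234 (mod 1457)
6^32 ≡ 1234^2 = 1522756 ≡ 191 (mod 1457)
6^64 ≡ 191^2 = 36481 ≡ 56 (mod 1457)
91 = 64 + 16 + 8 + 2 + 1 in binary powers of 2.
So 6^91 ≡ 56 · 1234 · 1152 · 36 · 6 ≡ 1277 (mod 1457).
Squaring chain: 1277 → 346 → 242 → 284; never reaches −1, so base 6 is a Miller–Rabin witness that 1457 is composite.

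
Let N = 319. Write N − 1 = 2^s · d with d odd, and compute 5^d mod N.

196

319 − 1 = 318 = 2^1 · 159, so d = 159.
5^1 ≡ 5 (mod 319)
5^2 ≡ 5^2 = 25 ≡ 25 (mod 319)
5^4 ≡ 25^2 = 625 ≡ 306 (mod 319)
5^8 ≡ 306^2 = 93636 ≡ 169 (mod 319)
5^16 ≡ 169^2 = 28561 ≡ 170 (mod 319)
5^32 ≡ 170^2 = 28900 ≡ 190 (mod 319)
5^64 ≡ 190^2 = 36100 ≡ 53 (mod 319)
5^128 ≡ 53^2 = 2809 ≡ 257 (mod 319)
159 = 128 + 16 + 8 + 4 + 2 + 1 in binary powers of 2.
So 5^159 ≡ 257 · 170 · 169 · 306 · 25 · 5 ≡ 196 (mod 319).
Squaring chain: 196; never reaches −1, so base 5 is a Miller–Rabin witness that 319 is composite.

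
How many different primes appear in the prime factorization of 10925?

3

10925 = 5^2 · 437
437 = 19 · 23
10925 = 5^2 · 19 · 23, which has 3 distinct prime factors.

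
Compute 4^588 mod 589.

64

4^1 ≡ 4 (mod 589)
4^2 ≡ 4^2 = 16 ≡ 16 (mod 589)
4^4 ≡ 16^2 = 256 ≡ 256 (mod 589)
4^8 ≡ 256^2 = 65536 ≡ 157 (mod 589)
4^16 ≡ 157^2 = 24649 ≡ 500 (mod 589)
4^32 ≡ 500^2 = 250000 ≡ 264 (mod 589)
4^64 ≡ 264^2 = 69696 ≡ 194 (mod 589)
4^128 ≡ 194^2 = 37636 ≡ 529 (mod 589)
4^256 ≡ 529^2 = 279841 ≡ 66 (mod 589)
4^512 ≡ 66^2 = 4356 ≡ 233 (mod 589)
588 = 512 + 64 + 8 + 4 in binary powers of 2.
So 4^588 ≡ 233 · 194 · 157 · 256 ≡ 64 (mod 589).
Since 64 ≠ 1, base 4 is a Fermat witness: 589 is composite.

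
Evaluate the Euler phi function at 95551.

87768

Factor: 95551 = 19 · 47 · 107.
φ(95551) = (19−1) · (47−1) · (107−1) = 18 · 46 · 106 = 87768.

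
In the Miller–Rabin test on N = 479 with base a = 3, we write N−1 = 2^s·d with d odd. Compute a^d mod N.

1

479 − 1 = 478 = 2^1 · 239, so d = 239.
3^1 ≡ 3 (mod 479)
3^2 ≡ 3^2 = 9 ≡ 9 (mod 479)
3^4 ≡ 9^2 = 81 ≡ 81 (mod 479)
3^8 ≡ 81^2 = 6561 ≡ 334 (mod 479)
3^16 ≡ 334^2 = 111556 ≡ 428 (mod 479)
3^32 ≡ 428^2 = 183184 ≡ 206 (mod 479)
3^64 ≡ 206^2 = 42436 ≡ 284 (mod 479)
3^128 ≡ 284^2 = 80656 ≡ 184 (mod 479)
239 = 128 + 64 + 32 + 8 + 4 + 2 + 1 in binary powers of 2.
So 3^239 ≡ 184 · 284 · 206 · 334 · 81 · 9 · 3 ≡ 1 (mod 479).
Since 3^d ≡ 1 (mod 479), base 3 does not prove 479 composite.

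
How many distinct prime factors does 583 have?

583 = 11 · 53
583 = 11 · 53, which has 2 distinct prime factors.

2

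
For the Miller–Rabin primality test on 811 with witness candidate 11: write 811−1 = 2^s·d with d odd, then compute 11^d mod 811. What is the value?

811 − 1 = 810 = 2^1 · 405, so d = 405.
11^1 ≡ 11 (mod 811)
11^2 ≡ 11^2 = 121 ≡ 121 (mod 811)
11^4 ≡ 121^2 = 14641 ≡ 43 (mod 811)
11^8 ≡ 43^2 = 1849 ≡ 227 (mod 811)
11^16 ≡ 227^2 = 51529 ≡ 436 (mod 811)
11^32 ≡ 436^2 = 190096 ≡ 322 (mod 811)
11^64 ≡ 322^2 = 103684 ≡ 687 (mod 811)
11^128 ≡ 687^2 = 471969 ≡ 778 (mod 811)
11^256 ≡ 778^2 = 605284 ≡ 278 (mod 811)
405 = 256 + 128 + 16 + 4 + 1 in binary powers of 2.
So 11^405 ≡ 278 · 778 · 436 · 43 · 11 ≡ 1 (mod 811).
Since 11^d ≡ 1 (mod 811), base 11 does not prove 811 composite.

1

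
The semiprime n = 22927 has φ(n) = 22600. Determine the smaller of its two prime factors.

101

φ(n) = (p−1)(q−1) = n − (p+q) + 1, so p + q = 22927 − 22600 + 1 = 328.
p and q are the roots of t² − 328t + 22927 = 0.
Discriminant: 328² − 4·22927 = 107584 − 91708 = 15876; √15876 = 126.
q = (328 − 126)/2 = 101, p = (328 + 126)/2 = 227.
Check: 101 · 227 = 22927.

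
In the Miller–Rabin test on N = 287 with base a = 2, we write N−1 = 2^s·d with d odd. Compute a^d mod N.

287 − 1 = 286 = 2^1 · 143, so d = 143.
2^1 ≡ 2 (mod 287)
2^2 ≡ 2^2 = 4 ≡ 4 (mod 287)
2^4 ≡ 4^2 = 16 ≡ 16 (mod 287)
2^8 ≡ 16^2 = 256 ≡ 256 (mod 287)
2^16 ≡ 256^2 = 65536 ≡ 100 (mod 287)
2^32 ≡ 100^2 = 10000 ≡ 242 (mod 287)
2^64 ≡ 242^2 = 58564 ≡ 16 (mod 287)
2^128 ≡ 16^2 = 256 ≡ 256 (mod 287)
143 = 128 + 8 + 4 + 2 + 1 in binary powers of 2.
So 2^143 ≡ 256 · 256 · 16 · 4 · 2 ≡ 172 (mod 287).
Squaring chain: 172; never reaches −1, so base 2 is a Miller–Rabin witness that 287 is composite.

172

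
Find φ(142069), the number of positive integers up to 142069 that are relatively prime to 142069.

130560

Factor: 142069 = 17 · 61 · 137.
φ(142069) = (17−1) · (61−1) · (137−1) = 16 · 60 · 136 = 130560.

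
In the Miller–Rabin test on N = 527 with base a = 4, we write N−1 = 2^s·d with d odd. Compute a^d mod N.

527 − 1 = 526 = 2^1 · 263, so d = 263.
4^1 ≡ 4 (mod 527)
4^2 ≡ 4^2 = 16 ≡ 16 (mod 527)
4^4 ≡ 16^2 = 256 ≡ 256 (mod 527)
4^8 ≡ 256^2 = 65536 ≡ 188 (mod 527)
4^16 ≡ 188^2 = 35344 ≡ 35 (mod 527)
4^32 ≡ 35^2 = 1225 ≡ 171 (mod 527)
4^64 ≡ 171^2 = 29241 ≡ 256 (mod 527)
4^128 ≡ 256^2 = 65536 ≡ 188 (mod 527)
4^256 ≡ 188^2 = 35344 ≡ 35 (mod 527)
263 = 256 + 4 + 2 + 1 in binary powers of 2.
So 4^263 ≡ 35 · 256 · 16 · 4 ≡ 64 (mod 527).
Squaring chain: 64; never reaches −1, so base 4 is a Miller–Rabin witness that 527 is composite.

64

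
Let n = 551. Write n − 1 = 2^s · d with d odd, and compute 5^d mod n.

551 − 1 = 550 = 2^1 · 275, so d = 275.
5^1 ≡ 5 (mod 551)
5^2 ≡ 5^2 = 25 ≡ 25 (mod 551)
5^4 ≡ 25^2 = 625 ≡ 74 (mod 551)
5^8 ≡ 74^2 = 5476 ≡ 517 (mod 551)
5^16 ≡ 517^2 = 267289 ≡ 54 (mod 551)
5^32 ≡ 54^2 = 2916 ≡ 161 (mod 551)
5^64 ≡ 161^2 = 25921 ≡ 24 (mod 551)
5^128 ≡ 24^2 = 576 ≡ 25 (mod 551)
5^256 ≡ 25^2 = 625 ≡ 74 (mod 551)
275 = 256 + 16 + 2 + 1 in binary powers of 2.
So 5^275 ≡ 74 · 54 · 25 · 5 ≡ 294 (mod 551).
Squaring chain: 294; never reaches −1, so base 5 is a Miller–Rabin witness that 551 is composite.

294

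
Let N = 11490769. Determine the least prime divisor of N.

83

11490769 is odd.
Digit sum 37, not divisible by 3.
Ends in 9: not divisible by 5.
7: 11490769 = 7·1641538 + 3
11: 11490769 = 11·1044615 + 4
13: 11490769 = 13·883905 + 4
17: 11490769 = 17·675927 + 10
19: 11490769 = 19·604777 + 6
23: 11490769 = 23·499598 + 15
29: 11490769 = 29·396233 + 12
31: 11490769 = 31·370669 + 30
37: 11490769 = 37·310561 + 12
41: 11490769 = 41·280262 + 27
43: 11490769 = 43·267227 + 8
47: 11490769 = 47·244484 + 21
53: 11490769 = 53·216806 + 51
59: 11490769 = 59·194758 + 47
61: 11490769 = 61·188373 + 16
67: 11490769 = 67·171504 + 1
71: 11490769 = 71·161841 + 58
73: 11490769 = 73·157407 + 58
79: 11490769 = 79·145452 + 61
83: 11490769 = 83·138443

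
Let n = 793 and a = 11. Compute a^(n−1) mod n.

11^1 ≡ 11 (mod 793)
11^2 ≡ 11^2 = 121 ≡ 121 (mod 793)
11^4 ≡ 121^2 = 14641 ≡ 367 (mod 793)
11^8 ≡ 367^2 = 134689 ≡ 672 (mod 793)
11^16 ≡ 672^2 = 451584 ≡ 367 (mod 793)
11^32 ≡ 367^2 = 134689 ≡ 672 (mod 793)
11^64 ≡ 672^2 = 451584 ≡ 367 (mod 793)
11^128 ≡ 367^2 = 134689 ≡ 672 (mod 793)
11^256 ≡ 672^2 = 451584 ≡ 367 (mod 793)
11^512 ≡ 367^2 = 134689 ≡ 672 (mod 793)
792 = 512 + 256 + 16 + 8 in binary powers of 2.
So 11^792 ≡ 672 · 367 · 367 · 672 ≡ 1 (mod 793).
Since the result is 1, base 11 gives no evidence that 793 is composite.

1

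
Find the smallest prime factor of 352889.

352889 is odd.
Digit sum 35, not divisible by 3.
Ends in 9: not divisible by 5.
7: 352889 = 7·50412 + 5
11: 352889 = 11·32080 + 9
13: 352889 = 13·27145 + 4
17: 352889 = 17·20758 + 3
19: 352889 = 19·18573 + 2
23: 352889 = 23·15343

23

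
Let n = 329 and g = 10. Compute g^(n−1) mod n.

263

10^1 ≡ 10 (mod 329)
10^2 ≡ 10^2 = 100 ≡ 100 (mod 329)
10^4 ≡ 100^2 = 10000 ≡ 130 (mod 329)
10^8 ≡ 130^2 = 16900 ≡ 121 (mod 329)
10^16 ≡ 121^2 = 14641 ≡ 165 (mod 329)
10^32 ≡ 165^2 = 27225 ≡ 247 (mod 329)
10^64 ≡ 247^2 = 61009 ≡ 144 (mod 329)
10^128 ≡ 144^2 = 20736 ≡ 9 (mod 329)
10^256 ≡ 9^2 = 81 ≡ 81 (mod 329)
328 = 256 + 64 + 8 in binary powers of 2.
So 10^328 ≡ 81 · 144 · 121 ≡ 263 (mod 329).
Since 263 ≠ 1, base 10 is a Fermat witness: 329 is composite.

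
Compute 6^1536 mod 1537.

6^1 ≡ 6 (mod 1537)
6^2 ≡ 6^2 = 36 ≡ 36 (mod 1537)
6^4 ≡ 36^2 = 1296 ≡ 1296 (mod 1537)
6^8 ≡ 1296^2 = 1679616 ≡ 1212 (mod 1537)
6^16 ≡ 1212^2 = 1468944 ≡ 1109 (mod 1537)
6^32 ≡ 1109^2 = 1229881 ≡ 281 (mod 1537)
6^64 ≡ 281^2 = 78961 ≡ 574 (mod 1537)
6^128 ≡ 574^2 = 329476 ≡ 558 (mod 1537)
6^256 ≡ 558^2 = 311364 ≡ 890 (mod 1537)
6^512 ≡ 890^2 = 792100 ≡ 545 (mod 1537)
6^1024 ≡ 545^2 = 297025 ≡ 384 (mod 1537)
1536 = 1024 + 512 in binary powers of 2.
So 6^1536 ≡ 384 · 545 ≡ 248 (mod 1537).
Since 248 ≠ 1, base 6 is a Fermat witness: 1537 is composite.

248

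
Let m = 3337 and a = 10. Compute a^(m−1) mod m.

10^1 ≡ 10 (mod 3337)
10^2 ≡ 10^2 = 100 ≡ 100 (mod 3337)
10^4 ≡ 100^2 = 10000 ≡ 3326 (mod 3337)
10^8 ≡ 3326^2 = 11062276 ≡ 121 (mod 3337)
10^16 ≡ 121^2 = 14641 ≡ 1293 (mod 3337)
10^32 ≡ 1293^2 = 1671849 ≡ 12 (mod 3337)
10^64 ≡ 12^2 = 144 ≡ 144 (mod 3337)
10^128 ≡ 144^2 = 20736 ≡ 714 (mod 3337)
10^256 ≡ 714^2 = 509796 ≡ 2572 (mod 3337)
10^512 ≡ 2572^2 = 6615184 ≡ 1250 (mod 3337)
10^1024 ≡ 1250^2 = 1562500 ≡ 784 (mod 3337)
10^2048 ≡ 784^2 = 614656 ≡ 648 (mod 3337)
3336 = 2048 + 1024 + 256 + 8 in binary powers of 2.
So 10^3336 ≡ 648 · 784 · 2572 · 121 ≡ 2998 (mod 3337).
Since 2998 ≠ 1, base 10 is a Fermat witness: 3337 is composite.

2998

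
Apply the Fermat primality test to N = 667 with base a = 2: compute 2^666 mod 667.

179

2^1 ≡ 2 (mod 667)
2^2 ≡ 2^2 = 4 ≡ 4 (mod 667)
2^4 ≡ 4^2 = 16 ≡ 16 (mod 667)
2^8 ≡ 16^2 = 256 ≡ 256 (mod 667)
2^16 ≡ 256^2 = 65536 ≡ 170 (mod 667)
2^32 ≡ 170^2 = 28900 ≡ 219 (mod 667)
2^64 ≡ 219^2 = 47961 ≡ 604 (mod 667)
2^128 ≡ 604^2 = 364816 ≡ 634 (mod 667)
2^256 ≡ 634^2 = 401956 ≡ 422 (mod 667)
2^512 ≡ 422^2 = 178084 ≡ 662 (mod 667)
666 = 512 + 128 + 16 + 8 + 2 in binary powers of 2.
So 2^666 ≡ 662 · 634 · 170 · 256 · 4 ≡ 179 (mod 667).
Since 179 ≠ 1, base 2 is a Fermat witness: 667 is composite.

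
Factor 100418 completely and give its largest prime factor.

100418 = 2 · 50209
50209 = 23 · 2183
2183 = 37 · 59
59 is prime.
So 100418 = 2 · 23 · 37 · 59; the largest prime factor is 59.

59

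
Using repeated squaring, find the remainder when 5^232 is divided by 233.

1

5^1 ≡ 5 (mod 233)
5^2 ≡ 5^2 = 25 ≡ 25 (mod 233)
5^4 ≡ 25^2 = 625 ≡ 159 (mod 233)
5^8 ≡ 159^2 = 25281 ≡ 117 (mod 233)
5^16 ≡ 117^2 = 13689 ≡ 175 (mod 233)
5^32 ≡ 175^2 = 30625 ≡ 102 (mod 233)
5^64 ≡ 102^2 = 10404 ≡ 152 (mod 233)
5^128 ≡ 152^2 = 23104 ≡ 37 (mod 233)
232 = 128 + 64 + 32 + 8 in binary powers of 2.
So 5^232 ≡ 37 · 152 · 102 · 117 ≡ 1 (mod 233).
Since the result is 1, base 5 gives no evidence that 233 is composite.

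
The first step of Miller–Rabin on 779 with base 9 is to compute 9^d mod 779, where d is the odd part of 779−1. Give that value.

779 − 1 = 778 = 2^1 · 389, so d = 389.
9^1 ≡ 9 (mod 779)
9^2 ≡ 9^2 = 81 ≡ 81 (mod 779)
9^4 ≡ 81^2 = 6561 ≡ 329 (mod 779)
9^8 ≡ 329^2 = 108241 ≡ 739 (mod 779)
9^16 ≡ 739^2 = 546121 ≡ 42 (mod 779)
9^32 ≡ 42^2 = 1764 ≡ 206 (mod 779)
9^64 ≡ 206^2 = 42436 ≡ 370 (mod 779)
9^128 ≡ 370^2 = 136900 ≡ 575 (mod 779)
9^256 ≡ 575^2 = 330625 ≡ 329 (mod 779)
389 = 256 + 128 + 4 + 1 in binary powers of 2.
So 9^389 ≡ 329 · 575 · 329 · 9 ≡ 214 (mod 779).
Squaring chain: 214; never reaches −1, so base 9 is a Miller–Rabin witness that 779 is composite.

214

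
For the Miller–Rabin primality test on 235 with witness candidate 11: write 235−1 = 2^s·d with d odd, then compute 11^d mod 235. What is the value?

161

235 − 1 = 234 = 2^1 · 117, so d = 117.
11^1 ≡ 11 (mod 235)
11^2 ≡ 11^2 = 121 ≡ 121 (mod 235)
11^4 ≡ 121^2 = 14641 ≡ 71 (mod 235)
11^8 ≡ 71^2 = 5041 ≡ 106 (mod 235)
11^16 ≡ 106^2 = 11236 ≡ 191 (mod 235)
11^32 ≡ 191^2 = 36481 ≡ 56 (mod 235)
11^64 ≡ 56^2 = 3136 ≡ 81 (mod 235)
117 = 64 + 32 + 16 + 4 + 1 in binary powers of 2.
So 11^117 ≡ 81 · 56 · 191 · 71 · 11 ≡ 161 (mod 235).
Squaring chain: 161; never reaches −1, so base 11 is a Miller–Rabin witness that 235 is composite.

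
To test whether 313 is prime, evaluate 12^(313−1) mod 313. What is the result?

1

12^1 ≡ 12 (mod 313)
12^2 ≡ 12^2 = 144 ≡ 144 (mod 313)
12^4 ≡ 144^2 = 20736 ≡ 78 (mod 313)
12^8 ≡ 78^2 = 6084 ≡ 137 (mod 313)
12^16 ≡ 137^2 = 18769 ≡ 302 (mod 313)
12^32 ≡ 302^2 = 91204 ≡ 121 (mod 313)
12^64 ≡ 121^2 = 14641 ≡ 243 (mod 313)
12^128 ≡ 243^2 = 59049 ≡ 205 (mod 313)
12^256 ≡ 205^2 = 42025 ≡ 83 (mod 313)
312 = 256 + 32 + 16 + 8 in binary powers of 2.
So 12^312 ≡ 83 · 121 · 302 · 137 ≡ 1 (mod 313).
Since the result is 1, base 12 gives no evidence that 313 is composite.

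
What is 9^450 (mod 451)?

122

9^1 ≡ 9 (mod 451)
9^2 ≡ 9^2 = 81 ≡ 81 (mod 451)
9^4 ≡ 81^2 = 6561 ≡ 247 (mod 451)
9^8 ≡ 247^2 = 61009 ≡ 124 (mod 451)
9^16 ≡ 124^2 = 15376 ≡ 42 (mod 451)
9^32 ≡ 42^2 = 1764 ≡ 411 (mod 451)
9^64 ≡ 411^2 = 168921 ≡ 247 (mod 451)
9^128 ≡ 247^2 = 61009 ≡ 124 (mod 451)
9^256 ≡ 124^2 = 15376 ≡ 42 (mod 451)
450 = 256 + 128 + 64 + 2 in binary powers of 2.
So 9^450 ≡ 42 · 124 · 247 · 81 ≡ 122 (mod 451).
Since 122 ≠ 1, base 9 is a Fermat witness: 451 is composite.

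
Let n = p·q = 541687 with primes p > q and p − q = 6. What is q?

733

Since p = q + 6, we have 541687 = q(q + 6), so q² + 6q − 541687 = 0.
Discriminant: 6² + 4·541687 = 36 + 2166748 = 2166784; √2166784 = 1472.
q = (−6 + 1472)/2 = 733, and p = q + 6 = 739.
Check: 733 · 739 = 541687.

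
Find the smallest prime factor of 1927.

1927 is odd.
Digit sum 19, not divisible by 3.
Ends in 7: not divisible by 5.
7: 1927 = 7·275 + 2
11: 1927 = 11·175 + 2
13: 1927 = 13·148 + 3
17: 1927 = 17·113 + 6
19: 1927 = 19·101 + 8
23: 1927 = 23·83 + 18
29: 1927 = 29·66 + 13
31: 1927 = 31·62 + 5
37: 1927 = 37·52 + 3
41: 1927 = 41·47

41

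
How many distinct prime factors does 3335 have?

3

3335 = 5 · 667
667 = 23 · 29
3335 = 5 · 23 · 29, which has 3 distinct prime factors.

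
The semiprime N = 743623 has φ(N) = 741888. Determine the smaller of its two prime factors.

φ(n) = (p−1)(q−1) = n − (p+q) + 1, so p + q = 743623 − 741888 + 1 = 1736.
p and q are the roots of t² − 1736t + 743623 = 0.
Discriminant: 1736² − 4·743623 = 3013696 − 2974492 = 39204; √39204 = 198.
q = (1736 − 198)/2 = 769, p = (1736 + 198)/2 = 967.
Check: 769 · 967 = 743623.

769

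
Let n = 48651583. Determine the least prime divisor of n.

89

48651583 is odd.
Digit sum 40, not divisible by 3.
Ends in 3: not divisible by 5.
7: 48651583 = 7·6950226 + 1
11: 48651583 = 11·4422871 + 2
13: 48651583 = 13·3742429 + 6
17: 48651583 = 17·2861857 + 14
19: 48651583 = 19·2560609 + 12
23: 48651583 = 23·2115286 + 5
29: 48651583 = 29·1677640 + 23
31: 48651583 = 31·1569405 + 28
37: 48651583 = 37·1314907 + 24
41: 48651583 = 41·1186623 + 40
43: 48651583 = 43·1131432 + 7
47: 48651583 = 47·1035140 + 3
53: 48651583 = 53·917954 + 21
59: 48651583 = 59·824603 + 6
61: 48651583 = 61·797566 + 57
67: 48651583 = 67·726143 + 2
71: 48651583 = 71·685233 + 40
73: 48651583 = 73·666460 + 3
79: 48651583 = 79·615842 + 65
83: 48651583 = 83·586163 + 54
89: 48651583 = 89·546647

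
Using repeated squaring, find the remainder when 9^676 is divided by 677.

1

9^1 ≡ 9 (mod 677)
9^2 ≡ 9^2 = 81 ≡ 81 (mod 677)
9^4 ≡ 81^2 = 6561 ≡ 468 (mod 677)
9^8 ≡ 468^2 = 219024 ≡ 353 (mod 677)
9^16 ≡ 353^2 = 124609 ≡ 41 (mod 677)
9^32 ≡ 41^2 = 1681 ≡ 327 (mod 677)
9^64 ≡ 327^2 = 106929 ≡ 640 (mod 677)
9^128 ≡ 640^2 = 409600 ≡ 15 (mod 677)
9^256 ≡ 15^2 = 225 ≡ 225 (mod 677)
9^512 ≡ 225^2 = 50625 ≡ 527 (mod 677)
676 = 512 + 128 + 32 + 4 in binary powers of 2.
So 9^676 ≡ 527 · 15 · 327 · 468 ≡ 1 (mod 677).
Since the result is 1, base 9 gives no evidence that 677 is composite.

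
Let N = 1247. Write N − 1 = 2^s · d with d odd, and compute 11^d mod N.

302

1247 − 1 = 1246 = 2^1 · 623, so d = 623.
11^1 ≡ 11 (mod 1247)
11^2 ≡ 11^2 = 121 ≡ 121 (mod 1247)
11^4 ≡ 121^2 = 14641 ≡ 924 (mod 1247)
11^8 ≡ 924^2 = 853776 ≡ 828 (mod 1247)
11^16 ≡ 828^2 = 685584 ≡ 981 (mod 1247)
11^32 ≡ 981^2 = 962361 ≡ 924 (mod 1247)
11^64 ≡ 924^2 = 853776 ≡ 828 (mod 1247)
11^128 ≡ 828^2 = 685584 ≡ 981 (mod 1247)
11^256 ≡ 981^2 = 962361 ≡ 924 (mod 1247)
11^512 ≡ 924^2 = 853776 ≡ 828 (mod 1247)
623 = 512 + 64 + 32 + 8 + 4 + 2 + 1 in binary powers of 2.
So 11^623 ≡ 828 · 828 · 924 · 828 · 924 · 121 · 11 ≡ 302 (mod 1247).
Squaring chain: 302; never reaches −1, so base 11 is a Miller–Rabin witness that 1247 is composite.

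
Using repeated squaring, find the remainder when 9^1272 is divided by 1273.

710

9^1 ≡ 9 (mod 1273)
9^2 ≡ 9^2 = 81 ≡ 81 (mod 1273)
9^4 ≡ 81^2 = 6561 ≡ 196 (mod 1273)
9^8 ≡ 196^2 = 38416 ≡ 226 (mod 1273)
9^16 ≡ 226^2 = 51076 ≡ 156 (mod 1273)
9^32 ≡ 156^2 = 24336 ≡ 149 (mod 1273)
9^64 ≡ 149^2 = 22201 ≡ 560 (mod 1273)
9^128 ≡ 560^2 = 313600 ≡ 442 (mod 1273)
9^256 ≡ 442^2 = 195364 ≡ 595 (mod 1273)
9^512 ≡ 595^2 = 354025 ≡ 131 (mod 1273)
9^1024 ≡ 131^2 = 17161 ≡ 612 (mod 1273)
1272 = 1024 + 128 + 64 + 32 + 16 + 8 in binary powers of 2.
So 9^1272 ≡ 612 · 442 · 560 · 149 · 156 · 226 ≡ 710 (mod 1273).
Since 710 ≠ 1, base 9 is a Fermat witness: 1273 is composite.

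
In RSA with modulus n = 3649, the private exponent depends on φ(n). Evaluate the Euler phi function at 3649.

Factor: 3649 = 41 · 89.
φ(3649) = (41−1) · (89−1) = 40 · 88 = 3520.

3520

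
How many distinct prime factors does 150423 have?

5

150423 = 3 · 50141
50141 = 7 · 7163
7163 = 13 · 551
551 = 19 · 29
150423 = 3 · 7 · 13 · 19 · 29, which has 5 distinct prime factors.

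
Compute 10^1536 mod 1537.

10^1 ≡ 10 (mod 1537)
10^2 ≡ 10^2 = 100 ≡ 100 (mod 1537)
10^4 ≡ 100^2 = 10000 ≡ 778 (mod 1537)
10^8 ≡ 778^2 = 605284 ≡ 1243 (mod 1537)
10^16 ≡ 1243^2 = 1545049 ≡ 364 (mod 1537)
10^32 ≡ 364^2 = 132496 ≡ 314 (mod 1537)
10^64 ≡ 314^2 = 98596 ≡ 228 (mod 1537)
10^128 ≡ 228^2 = 51984 ≡ 1263 (mod 1537)
10^256 ≡ 1263^2 = 1595169 ≡ 1300 (mod 1537)
10^512 ≡ 1300^2 = 1690000 ≡ 837 (mod 1537)
10^1024 ≡ 837^2 = 700569 ≡ 1234 (mod 1537)
1536 = 1024 + 512 in binary powers of 2.
So 10^1536 ≡ 1234 · 837 ≡ 1531 (mod 1537).
Since 1531 ≠ 1, base 10 is a Fermat witness: 1537 is composite.

1531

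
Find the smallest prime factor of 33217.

33217 is odd.
Digit sum 16, not divisible by 3.
Ends in 7: not divisible by 5.
7: 33217 = 7·4745 + 2
11: 33217 = 11·3019 + 8
13: 33217 = 13·2555 + 2
17: 33217 = 17·1953 + 16
19: 33217 = 19·1748 + 5
23: 33217 = 23·1444 + 5
29: 33217 = 29·1145 + 12
31: 33217 = 31·1071 + 16
37: 33217 = 37·897 + 28
41: 33217 = 41·810 + 7
43: 33217 = 43·772 + 21
47: 33217 = 47·706 + 35
53: 33217 = 53·626 + 39
59: 33217 = 59·563

59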